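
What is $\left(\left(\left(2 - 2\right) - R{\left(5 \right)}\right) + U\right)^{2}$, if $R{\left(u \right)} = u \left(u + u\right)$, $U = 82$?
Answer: $1024$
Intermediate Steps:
$R{\left(u \right)} = 2 u^{2}$ ($R{\left(u \right)} = u 2 u = 2 u^{2}$)
$\left(\left(\left(2 - 2\right) - R{\left(5 \right)}\right) + U\right)^{2} = \left(\left(\left(2 - 2\right) - 2 \cdot 5^{2}\right) + 82\right)^{2} = \left(\left(\left(2 - 2\right) - 2 \cdot 25\right) + 82\right)^{2} = \left(\left(0 - 50\right) + 82\right)^{2} = \left(-50 + 82\right)^{2} = 32^{2} = 1024$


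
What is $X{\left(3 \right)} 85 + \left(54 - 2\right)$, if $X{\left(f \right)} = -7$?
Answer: $-543$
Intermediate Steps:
$X{\left(3 \right)} 85 + \left(54 - 2\right) = \left(-7\right) 85 + \left(54 - 2\right) = -595 + \left(54 - 2\right) = -595 + 52 = -543$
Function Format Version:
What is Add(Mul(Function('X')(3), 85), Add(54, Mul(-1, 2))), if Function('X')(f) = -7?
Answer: -543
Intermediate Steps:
Add(Mul(Function('X')(3), 85), Add(54, Mul(-1, 2))) = Add(Mul(-7, 85), Add(54, Mul(-1, 2))) = Add(-595, Add(54, -2)) = Add(-595, 52) = -543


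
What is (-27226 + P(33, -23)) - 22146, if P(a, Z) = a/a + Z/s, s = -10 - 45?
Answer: -2715382/55 ≈ -49371.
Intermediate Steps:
s = -55
P(a, Z) = 1 - Z/55 (P(a, Z) = a/a + Z/(-55) = 1 + Z*(-1/55) = 1 - Z/55)
(-27226 + P(33, -23)) - 22146 = (-27226 + (1 - 1/55*(-23))) - 22146 = (-27226 + (1 + 23/55)) - 22146 = (-27226 + 78/55) - 22146 = -1497352/55 - 22146 = -2715382/55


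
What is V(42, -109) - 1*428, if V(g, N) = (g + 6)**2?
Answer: 1876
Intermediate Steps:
V(g, N) = (6 + g)**2
V(42, -109) - 1*428 = (6 + 42)**2 - 1*428 = 48**2 - 428 = 2304 - 428 = 1876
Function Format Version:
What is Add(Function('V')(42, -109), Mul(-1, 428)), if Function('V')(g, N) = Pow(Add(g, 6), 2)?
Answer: 1876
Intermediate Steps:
Function('V')(g, N) = Pow(Add(6, g), 2)
Add(Function('V')(42, -109), Mul(-1, 428)) = Add(Pow(Add(6, 42), 2), Mul(-1, 428)) = Add(Pow(48, 2), -428) = Add(2304, -428) = 1876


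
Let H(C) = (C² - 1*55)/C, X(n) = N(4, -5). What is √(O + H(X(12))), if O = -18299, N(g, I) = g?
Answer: I*√73235/2 ≈ 135.31*I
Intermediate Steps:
X(n) = 4
H(C) = (-55 + C²)/C (H(C) = (C² - 55)/C = (-55 + C²)/C)
√(O + H(X(12))) = √(-18299 + (4 - 55/4)) = √(-18299 - 39/4) = √(-73235/4) = I*√73235/2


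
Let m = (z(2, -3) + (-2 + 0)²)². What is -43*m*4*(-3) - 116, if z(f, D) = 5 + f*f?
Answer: 87088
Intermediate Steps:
z(f, D) = 5 + f²
m = 169 (m = ((5 + 2²) + (-2 + 0)²)² = ((5 + 4) + (-2)²)² = (9 + 4)² = 13² = 169)
-43*m*4*(-3) - 116 = -43*169*4*(-3) - 116 = -29068*(-3) - 116 = -43*(-2028) - 116 = 87204 - 116 = 87088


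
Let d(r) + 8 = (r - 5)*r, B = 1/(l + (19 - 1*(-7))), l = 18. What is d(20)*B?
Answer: 73/11 ≈ 6.6364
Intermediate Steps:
B = 1/44 (B = 1/(18 + (19 - 1*(-7))) = 1/(18 + (19 + 7)) = 1/(18 + 26) = 1/44 ≈ 0.022727)
d(r) = -8 + r*(-5 + r) (d(r) = -8 + (r - 5)*r = -8 + (-5 + r)*r = -8 + r*(-5 + r))
d(20)*B = (-8 + 20² - 5*20)*(1/44) = (-8 + 400 - 100)*(1/44) = 292*(1/44) = 73/11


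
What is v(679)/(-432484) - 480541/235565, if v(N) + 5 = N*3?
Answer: -52076240481/25469523365 ≈ -2.0446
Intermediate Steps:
v(N) = -5 + 3*N (v(N) = -5 + N*3 = -5 + 3*N)
v(679)/(-432484) - 480541/235565 = (-5 + 3*679)/(-432484) - 480541/235565 = (-5 + 2037)*(-1/432484) - 480541*1/235565 = 2032*(-1/432484) - 480541/235565 = -508/108121 - 480541/235565 = -52076240481/25469523365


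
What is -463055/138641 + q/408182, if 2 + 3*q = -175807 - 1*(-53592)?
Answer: -194658811709/56590760662 ≈ -3.4398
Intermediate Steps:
q = -40739 (q = -2/3 + (-175807 - 1*(-53592))/3 = -2/3 + (-175807 + 53592)/3 = -2/3 + (1/3)*(-122215) = -2/3 - 122215/3 = -40739)
-463055/138641 + q/408182 = -463055/138641 - 40739/408182 = -194658811709/56590760662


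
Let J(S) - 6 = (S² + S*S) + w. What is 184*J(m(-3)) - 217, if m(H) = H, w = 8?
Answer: 5671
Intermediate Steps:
J(S) = 14 + 2*S² (J(S) = 6 + ((S² + S*S) + 8) = 6 + ((S² + S²) + 8) = 6 + (2*S² + 8) = 6 + (8 + 2*S²) = 14 + 2*S²)
184*J(m(-3)) - 217 = 184*(14 + 2*(-3)²) - 217 = 184*(14 + 2*9) - 217 = 184*(14 + 18) - 217 = 184*32 - 217 = 5888 - 217 = 5671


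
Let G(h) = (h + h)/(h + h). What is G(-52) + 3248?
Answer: 3249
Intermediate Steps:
G(h) = 1 (G(h) = (2*h)/((2*h)) = (2*h)*(1/(2*h)) = 1)
G(-52) + 3248 = 1 + 3248 = 3249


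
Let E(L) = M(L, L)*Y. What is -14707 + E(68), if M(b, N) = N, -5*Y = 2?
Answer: -73671/5 ≈ -14734.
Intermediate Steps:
Y = -2/5 (Y = -1/5*2 = -2/5 ≈ -0.40000)
E(L) = -2*L/5 (E(L) = L*(-2/5) = -2*L/5)
-14707 + E(68) = -14707 - 2/5*68 = -14707 - 136/5 = -73671/5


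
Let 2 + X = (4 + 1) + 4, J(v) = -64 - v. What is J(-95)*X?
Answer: 217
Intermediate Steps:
X = 7 (X = -2 + ((4 + 1) + 4) = -2 + (5 + 4) = -2 + 9 = 7)
J(-95)*X = (-64 - 1*(-95))*7 = (-64 + 95)*7 = 31*7 = 217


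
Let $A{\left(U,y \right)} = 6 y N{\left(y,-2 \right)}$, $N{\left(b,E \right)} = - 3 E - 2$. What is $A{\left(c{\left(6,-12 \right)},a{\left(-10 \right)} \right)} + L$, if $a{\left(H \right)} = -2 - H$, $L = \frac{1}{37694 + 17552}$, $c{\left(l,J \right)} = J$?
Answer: $\frac{10607233}{55246} \approx 192.0$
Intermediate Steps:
$L = \frac{1}{55246} \approx 1.8101 \cdot 10^{-5}$
$N{\left(b,E \right)} = -2 - 3 E$
$A{\left(U,y \right)} = 24 y$ ($A{\left(U,y \right)} = 6 y \left(-2 - -6\right) = 6 y \left(-2 + 6\right) = 6 y 4 = 24 y$)
$A{\left(c{\left(6,-12 \right)},a{\left(-10 \right)} \right)} + L = 24 \left(-2 - -10\right) + \frac{1}{55246} = 24 \left(-2 + 10\right) + \frac{1}{55246} = 24 \cdot 8 + \frac{1}{55246} = 192 + \frac{1}{55246} = \frac{10607233}{55246}$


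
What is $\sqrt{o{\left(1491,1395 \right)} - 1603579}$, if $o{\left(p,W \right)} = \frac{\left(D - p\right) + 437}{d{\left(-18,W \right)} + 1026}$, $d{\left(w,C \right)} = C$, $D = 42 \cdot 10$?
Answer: $\frac{i \sqrt{1044329390717}}{807} \approx 1266.3 i$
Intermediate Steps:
$D = 420$
$o{\left(p,W \right)} = \frac{857 - p}{1026 + W}$ ($o{\left(p,W \right)} = \frac{\left(420 - p\right) + 437}{W + 1026} = \frac{857 - p}{1026 + W}$)
$\sqrt{o{\left(1491,1395 \right)} - 1603579} = \sqrt{\frac{857 - 1491}{1026 + 1395} - 1603579} = \sqrt{\frac{857 - 1491}{2421} - 1603579} = \sqrt{\frac{1}{2421} \left(-634\right) - 1603579} = \sqrt{- \frac{634}{2421} - 1603579} = \sqrt{- \frac{3882265393}{2421}} = \frac{i \sqrt{1044329390717}}{807}$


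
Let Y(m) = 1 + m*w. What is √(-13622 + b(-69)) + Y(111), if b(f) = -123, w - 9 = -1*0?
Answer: 1000 + I*√13745 ≈ 1000.0 + 117.24*I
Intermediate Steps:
w = 9 (w = 9 - 1*0 = 9 + 0 = 9)
Y(m) = 1 + 9*m (Y(m) = 1 + m*9 = 1 + 9*m)
√(-13622 + b(-69)) + Y(111) = √(-13622 - 123) + (1 + 9*111) = √(-13745) + (1 + 999) = I*√13745 + 1000 = 1000 + I*√13745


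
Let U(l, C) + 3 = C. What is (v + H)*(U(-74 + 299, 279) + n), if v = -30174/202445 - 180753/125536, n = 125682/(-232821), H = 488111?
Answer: 132593503380026104373849/986157407650320 ≈ 1.3445e+8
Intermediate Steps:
U(l, C) = -3 + C
n = -41894/77607 (n = 125682*(-1/232821) = -41894/77607 ≈ -0.53982)
v = -40380464349/25414135520 (v = -30174*1/202445 - 180753*1/125536 = -30174/202445 - 180753/125536 = -40380464349/25414135520 ≈ -1.5889)
(v + H)*(U(-74 + 299, 279) + n) = (-40380464349/25414135520 + 488111)*((-3 + 279) - 41894/77607) = 12404878722338371*(276 - 41894/77607)/25414135520 = (12404878722338371/25414135520)*(21377638/77607) = 132593503380026104373849/986157407650320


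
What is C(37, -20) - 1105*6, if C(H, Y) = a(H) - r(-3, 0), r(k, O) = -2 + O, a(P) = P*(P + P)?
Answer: -3890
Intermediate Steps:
a(P) = 2*P² (a(P) = P*(2*P) = 2*P²)
C(H, Y) = 2 + 2*H² (C(H, Y) = 2*H² - (-2 + 0) = 2*H² - 1*(-2) = 2*H² + 2 = 2 + 2*H²)
C(37, -20) - 1105*6 = (2 + 2*37²) - 1105*6 = (2 + 2*1369) - 1*6630 = (2 + 2738) - 6630 = 2740 - 6630 = -3890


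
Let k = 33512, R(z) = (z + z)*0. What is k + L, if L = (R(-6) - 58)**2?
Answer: 36876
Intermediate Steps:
R(z) = 0 (R(z) = (2*z)*0 = 0)
L = 3364 (L = (0 - 58)**2 = (-58)**2 = 3364)
k + L = 33512 + 3364 = 36876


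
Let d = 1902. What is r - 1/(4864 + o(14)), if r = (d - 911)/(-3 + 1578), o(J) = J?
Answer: 536947/853650 ≈ 0.62900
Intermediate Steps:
r = 991/1575 (r = (1902 - 911)/(-3 + 1578) = 991/1575 ≈ 0.62921)
r - 1/(4864 + o(14)) = 991/1575 - 1/(4864 + 14) = 991/1575 - 1/4878 = 536947/853650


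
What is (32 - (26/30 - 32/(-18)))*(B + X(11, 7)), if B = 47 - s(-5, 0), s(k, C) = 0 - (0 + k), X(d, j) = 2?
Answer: 58124/45 ≈ 1291.6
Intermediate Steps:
s(k, C) = -k (s(k, C) = 0 - k = -k)
B = 42 (B = 47 - (-1)*(-5) = 47 - 1*5 = 47 - 5 = 42)
(32 - (26/30 - 32/(-18)))*(B + X(11, 7)) = (32 - (26/30 - 32/(-18)))*(42 + 2) = (32 - (26*(1/30) - 32*(-1/18)))*44 = (32 - (13/15 + 16/9))*44 = (32 - 1*119/45)*44 = (32 - 119/45)*44 = (1321/45)*44 = 58124/45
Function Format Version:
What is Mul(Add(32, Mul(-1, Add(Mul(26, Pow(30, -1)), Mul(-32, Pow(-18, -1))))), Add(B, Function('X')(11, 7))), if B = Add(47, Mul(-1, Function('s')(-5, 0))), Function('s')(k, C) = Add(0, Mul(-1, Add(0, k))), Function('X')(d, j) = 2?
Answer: Rational(58124, 45) ≈ 1291.6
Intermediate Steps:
Function('s')(k, C) = Mul(-1, k) (Function('s')(k, C) = Add(0, Mul(-1, k)) = Mul(-1, k))
B = 42 (B = Add(47, Mul(-1, Mul(-1, -5))) = Add(47, Mul(-1, 5)) = Add(47, -5) = 42)
Mul(Add(32, Mul(-1, Add(Mul(26, Pow(30, -1)), Mul(-32, Pow(-18, -1))))), Add(B, Function('X')(11, 7))) = Mul(Add(32, Mul(-1, Add(Mul(26, Pow(30, -1)), Mul(-32, Pow(-18, -1))))), Add(42, 2)) = Mul(Add(32, Mul(-1, Add(Mul(26, Rational(1, 30)), Mul(-32, Rational(-1, 18))))), 44) = Mul(Add(32, Mul(-1, Add(Rational(13, 15), Rational(16, 9)))), 44) = Mul(Add(32, Mul(-1, Rational(119, 45))), 44) = Mul(Add(32, Rational(-119, 45)), 44) = Mul(Rational(1321, 45), 44) = Rational(58124, 45)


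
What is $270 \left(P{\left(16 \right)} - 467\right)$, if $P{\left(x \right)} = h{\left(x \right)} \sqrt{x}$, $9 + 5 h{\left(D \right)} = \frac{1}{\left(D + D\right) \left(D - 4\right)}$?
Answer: $- \frac{2048535}{16} \approx -1.2803 \cdot 10^{5}$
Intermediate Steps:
$h{\left(D \right)} = - \frac{9}{5} + \frac{1}{10 D \left(-4 + D\right)}$ ($h{\left(D \right)} = - \frac{9}{5} + \frac{1}{5 \left(D + D\right) \left(D - 4\right)} = - \frac{9}{5} + \frac{1}{5 \cdot 2 D \left(-4 + D\right)} = - \frac{9}{5} + \frac{\frac{1}{2} \frac{1}{D} \frac{1}{-4 + D}}{5} = - \frac{9}{5} + \frac{1}{10 D \left(-4 + D\right)}$)
$P{\left(x \right)} = \frac{1 - 18 x^{2} + 72 x}{10 \sqrt{x} \left(-4 + x\right)}$ ($P{\left(x \right)} = \frac{1 - 18 x^{2} + 72 x}{10 x \left(-4 + x\right)} \sqrt{x} = \frac{1 - 18 x^{2} + 72 x}{10 \sqrt{x} \left(-4 + x\right)}$)
$270 \left(P{\left(16 \right)} - 467\right) = 270 \left(\frac{1 - 18 \cdot 16^{2} + 72 \cdot 16}{10 \cdot 4 \left(-4 + 16\right)} - 467\right) = 270 \left(\frac{1}{10} \cdot \frac{1}{4} \cdot \frac{1}{12} \left(1 - 4608 + 1152\right) - 467\right) = 270 \left(\frac{1}{10} \cdot \frac{1}{4} \cdot \frac{1}{12} \left(-3455\right) - 467\right) = 270 \left(- \frac{691}{96} - 467\right) = 270 \left(- \frac{45523}{96}\right) = - \frac{2048535}{16}$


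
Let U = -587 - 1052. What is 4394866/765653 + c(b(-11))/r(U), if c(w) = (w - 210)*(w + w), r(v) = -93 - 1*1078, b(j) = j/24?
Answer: 205659903205/36887848992 ≈ 5.5753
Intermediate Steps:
b(j) = j/24 (b(j) = j*(1/24) = j/24)
U = -1639
r(v) = -1171 (r(v) = -93 - 1078 = -1171)
c(w) = 2*w*(-210 + w) (c(w) = (-210 + w)*(2*w) = 2*w*(-210 + w))
4394866/765653 + c(b(-11))/r(U) = 4394866/765653 + (2*((1/24)*(-11))*(-210 + (1/24)*(-11)))/(-1171) = 4394866*(1/765653) + (2*(-11/24)*(-210 - 11/24))*(-1/1171) = 627838/109379 + (2*(-11/24)*(-5051/24))*(-1/1171) = 627838/109379 + (55561/288)*(-1/1171) = 627838/109379 - 55561/337248 = 205659903205/36887848992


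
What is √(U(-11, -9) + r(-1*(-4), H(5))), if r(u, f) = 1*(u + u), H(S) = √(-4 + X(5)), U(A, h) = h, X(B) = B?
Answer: I ≈ 1.0*I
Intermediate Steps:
H(S) = 1 (H(S) = √(-4 + 5) = √1 = 1)
r(u, f) = 2*u (r(u, f) = 1*(2*u) = 2*u)
√(U(-11, -9) + r(-1*(-4), H(5))) = √(-9 + 2*(-1*(-4))) = √(-9 + 2*4) = √(-9 + 8) = √(-1) = I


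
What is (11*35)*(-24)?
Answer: -9240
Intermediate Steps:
(11*35)*(-24) = 385*(-24) = -9240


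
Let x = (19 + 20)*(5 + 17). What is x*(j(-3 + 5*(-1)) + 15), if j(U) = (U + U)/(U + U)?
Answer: 13728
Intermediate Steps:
x = 858 (x = 39*22 = 858)
j(U) = 1 (j(U) = (2*U)/((2*U)) = (2*U)*(1/(2*U)) = 1)
x*(j(-3 + 5*(-1)) + 15) = 858*(1 + 15) = 858*16 = 13728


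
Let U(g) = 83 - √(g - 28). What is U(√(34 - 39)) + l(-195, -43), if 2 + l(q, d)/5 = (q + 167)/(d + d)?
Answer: 3209/43 - √(-28 + I*√5) ≈ 74.417 - 5.2957*I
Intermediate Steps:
l(q, d) = -10 + 5*(167 + q)/(2*d) (l(q, d) = -10 + 5*((q + 167)/(d + d)) = -10 + 5*((167 + q)/((2*d))) = -10 + 5*((167 + q)*(1/(2*d))) = -10 + 5*((167 + q)/(2*d)) = -10 + 5*(167 + q)/(2*d))
U(g) = 83 - √(-28 + g)
U(√(34 - 39)) + l(-195, -43) = (83 - √(-28 + √(34 - 39))) + (5/2)*(167 - 195 - 4*(-43))/(-43) = (83 - √(-28 + √(-5))) + (5/2)*(-1/43)*(167 - 195 + 172) = (83 - √(-28 + I*√5)) + (5/2)*(-1/43)*144 = (83 - √(-28 + I*√5)) - 360/43 = 3209/43 - √(-28 + I*√5)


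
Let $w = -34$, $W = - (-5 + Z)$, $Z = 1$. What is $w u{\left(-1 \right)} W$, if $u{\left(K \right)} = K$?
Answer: $136$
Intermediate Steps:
$W = 4$ ($W = - (-5 + 1) = \left(-1\right) \left(-4\right) = 4$)
$w u{\left(-1 \right)} W = \left(-34\right) \left(-1\right) 4 = 34 \cdot 4 = 136$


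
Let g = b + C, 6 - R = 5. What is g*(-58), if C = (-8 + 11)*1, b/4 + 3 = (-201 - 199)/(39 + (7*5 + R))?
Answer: 5278/3 ≈ 1759.3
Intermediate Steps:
R = 1 (R = 6 - 1*5 = 6 - 5 = 1)
b = -100/3 (b = -12 + 4*((-201 - 199)/(39 + (7*5 + 1))) = -12 + 4*(-400/(39 + (35 + 1))) = -12 + 4*(-400/(39 + 36)) = -12 + 4*(-400/75) = -12 + 4*(-400*1/75) = -12 + 4*(-16/3) = -12 - 64/3 = -100/3 ≈ -33.333)
C = 3 (C = 3*1 = 3)
g = -91/3 (g = -100/3 + 3 = -91/3 ≈ -30.333)
g*(-58) = -91/3*(-58) = 5278/3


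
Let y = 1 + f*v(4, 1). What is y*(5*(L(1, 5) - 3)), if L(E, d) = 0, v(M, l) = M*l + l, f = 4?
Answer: -315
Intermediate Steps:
v(M, l) = l + M*l
y = 21 (y = 1 + 4*(1*(1 + 4)) = 1 + 4*(1*5) = 1 + 4*5 = 1 + 20 = 21)
y*(5*(L(1, 5) - 3)) = 21*(5*(0 - 3)) = 21*(5*(-3)) = 21*(-15) = -315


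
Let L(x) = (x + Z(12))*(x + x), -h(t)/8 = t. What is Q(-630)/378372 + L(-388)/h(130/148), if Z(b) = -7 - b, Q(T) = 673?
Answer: -1105393322167/24594180 ≈ -44945.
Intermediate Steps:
h(t) = -8*t
L(x) = 2*x*(-19 + x) (L(x) = (x + (-7 - 1*12))*(x + x) = (x + (-7 - 12))*(2*x) = (x - 19)*(2*x) = (-19 + x)*(2*x) = 2*x*(-19 + x))
Q(-630)/378372 + L(-388)/h(130/148) = 673/378372 + (2*(-388)*(-19 - 388))/((-1040/148)) = 673*(1/378372) + (2*(-388)*(-407))/((-1040/148)) = 673/378372 + 315832/((-8*65/74)) = 673/378372 + 315832/(-260/37) = 673/378372 + 315832*(-37/260) = 673/378372 - 2921446/65 = -1105393322167/24594180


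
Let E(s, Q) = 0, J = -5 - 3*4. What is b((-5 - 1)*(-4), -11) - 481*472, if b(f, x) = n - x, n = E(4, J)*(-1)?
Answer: -227021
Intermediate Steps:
J = -17 (J = -5 - 12 = -17)
n = 0 (n = 0*(-1) = 0)
b(f, x) = -x (b(f, x) = 0 - x = -x)
b((-5 - 1)*(-4), -11) - 481*472 = -1*(-11) - 481*472 = 11 - 227032 = -227021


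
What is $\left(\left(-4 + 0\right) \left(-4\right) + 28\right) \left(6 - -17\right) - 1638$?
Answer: $-626$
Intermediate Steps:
$\left(\left(-4 + 0\right) \left(-4\right) + 28\right) \left(6 - -17\right) - 1638 = \left(\left(-4\right) \left(-4\right) + 28\right) \left(6 + 17\right) - 1638 = \left(16 + 28\right) 23 - 1638 = 44 \cdot 23 - 1638 = 1012 - 1638 = -626$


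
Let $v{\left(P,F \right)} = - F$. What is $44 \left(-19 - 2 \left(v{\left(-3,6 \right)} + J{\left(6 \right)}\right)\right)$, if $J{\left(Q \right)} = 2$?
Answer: $-484$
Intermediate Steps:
$44 \left(-19 - 2 \left(v{\left(-3,6 \right)} + J{\left(6 \right)}\right)\right) = 44 \left(-19 - 2 \left(\left(-1\right) 6 + 2\right)\right) = 44 \left(-19 - 2 \left(-6 + 2\right)\right) = 44 \left(-19 - -8\right) = 44 \left(-19 + 8\right) = 44 \left(-11\right) = -484$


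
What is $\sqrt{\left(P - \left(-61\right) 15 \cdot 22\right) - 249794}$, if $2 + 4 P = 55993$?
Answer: $\frac{17 i \sqrt{2985}}{2} \approx 464.4 i$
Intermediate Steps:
$P = \frac{55991}{4}$ ($P = - \frac{1}{2} + \frac{1}{4} \cdot 55993 = - \frac{1}{2} + \frac{55993}{4} = \frac{55991}{4} \approx 13998.0$)
$\sqrt{\left(P - \left(-61\right) 15 \cdot 22\right) - 249794} = \sqrt{\left(\frac{55991}{4} - \left(-61\right) 15 \cdot 22\right) - 249794} = \sqrt{\left(\frac{55991}{4} - \left(-915\right) 22\right) - 249794} = \sqrt{\left(\frac{55991}{4} - -20130\right) - 249794} = \sqrt{\left(\frac{55991}{4} + 20130\right) - 249794} = \sqrt{\frac{136511}{4} - 249794} = \sqrt{- \frac{862665}{4}} = \frac{17 i \sqrt{2985}}{2}$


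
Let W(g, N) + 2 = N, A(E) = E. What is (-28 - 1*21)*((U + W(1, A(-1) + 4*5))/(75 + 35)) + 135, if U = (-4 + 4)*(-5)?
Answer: 14017/110 ≈ 127.43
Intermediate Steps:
W(g, N) = -2 + N
U = 0 (U = 0*(-5) = 0)
(-28 - 1*21)*((U + W(1, A(-1) + 4*5))/(75 + 35)) + 135 = (-28 - 1*21)*((0 + (-2 + (-1 + 4*5)))/(75 + 35)) + 135 = (-28 - 21)*((0 + (-2 + (-1 + 20)))/110) + 135 = -49*(0 + (-2 + 19))/110 + 135 = -49*(0 + 17)/110 + 135 = -833/110 + 135 = 14017/110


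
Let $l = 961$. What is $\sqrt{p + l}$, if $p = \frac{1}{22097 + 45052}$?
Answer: $\frac{\sqrt{53495527510}}{7461} \approx 31.0$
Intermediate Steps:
$p = \frac{1}{67149} \approx 1.4892 \cdot 10^{-5}$
$\sqrt{p + l} = \sqrt{\frac{1}{67149} + 961} = \sqrt{\frac{64530190}{67149}} = \frac{\sqrt{53495527510}}{7461}$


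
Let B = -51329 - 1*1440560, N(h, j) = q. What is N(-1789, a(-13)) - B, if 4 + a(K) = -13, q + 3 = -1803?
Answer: 1490083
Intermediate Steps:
q = -1806 (q = -3 - 1803 = -1806)
a(K) = -17 (a(K) = -4 - 13 = -17)
N(h, j) = -1806
B = -1491889 (B = -51329 - 1440560 = -1491889)
N(-1789, a(-13)) - B = -1806 - 1*(-1491889) = -1806 + 1491889 = 1490083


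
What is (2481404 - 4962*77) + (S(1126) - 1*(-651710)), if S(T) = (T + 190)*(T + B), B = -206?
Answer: 3961760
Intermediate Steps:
S(T) = (-206 + T)*(190 + T) (S(T) = (T + 190)*(T - 206) = (190 + T)*(-206 + T) = (-206 + T)*(190 + T))
(2481404 - 4962*77) + (S(1126) - 1*(-651710)) = (2481404 - 4962*77) + ((-39140 + 1126² - 16*1126) - 1*(-651710)) = (2481404 - 382074) + ((-39140 + 1267876 - 18016) + 651710) = 2099330 + (1210720 + 651710) = 2099330 + 1862430 = 3961760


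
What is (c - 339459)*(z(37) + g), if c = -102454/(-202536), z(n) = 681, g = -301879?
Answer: 5177033811138215/50634 ≈ 1.0224e+11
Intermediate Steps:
c = 51227/101268 (c = -102454*(-1/202536) = 51227/101268 ≈ 0.50586)
(c - 339459)*(z(37) + g) = (51227/101268 - 339459)*(681 - 301879) = -34376282785/101268*(-301198) = 5177033811138215/50634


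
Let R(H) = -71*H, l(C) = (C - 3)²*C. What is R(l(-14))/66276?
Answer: 20519/4734 ≈ 4.3344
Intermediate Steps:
l(C) = C*(-3 + C)² (l(C) = (-3 + C)²*C = C*(-3 + C)²)
R(l(-14))/66276 = -(-994)*(-3 - 14)²/66276 = -(-994)*(-17)²*(1/66276) = -(-994)*289*(1/66276) = -71*(-4046)*(1/66276) = 287266*(1/66276) = 20519/4734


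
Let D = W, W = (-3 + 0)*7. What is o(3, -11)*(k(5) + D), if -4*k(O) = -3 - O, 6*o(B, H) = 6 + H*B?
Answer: 171/2 ≈ 85.500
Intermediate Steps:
W = -21 (W = -3*7 = -21)
o(B, H) = 1 + B*H/6 (o(B, H) = (6 + H*B)/6 = (6 + B*H)/6 = 1 + B*H/6)
k(O) = 3/4 + O/4 (k(O) = -(-3 - O)/4 = 3/4 + O/4)
D = -21
o(3, -11)*(k(5) + D) = (1 + (1/6)*3*(-11))*((3/4 + (1/4)*5) - 21) = (1 - 11/2)*((3/4 + 5/4) - 21) = -9*(2 - 21)/2 = -9/2*(-19) = 171/2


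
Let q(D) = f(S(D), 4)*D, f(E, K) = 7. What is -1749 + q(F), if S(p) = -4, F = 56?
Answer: -1357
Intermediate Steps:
q(D) = 7*D
-1749 + q(F) = -1749 + 7*56 = -1749 + 392 = -1357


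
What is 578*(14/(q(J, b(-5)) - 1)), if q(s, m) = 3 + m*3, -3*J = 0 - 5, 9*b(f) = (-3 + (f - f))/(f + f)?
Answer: 11560/3 ≈ 3853.3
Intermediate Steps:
b(f) = -1/(6*f) (b(f) = ((-3 + (f - f))/(f + f))/9 = ((-3 + 0)/((2*f)))/9 = (-3/(2*f))/9 = -1/(6*f))
J = 5/3 (J = -(0 - 5)/3 = -⅓*(-5) = 5/3 ≈ 1.6667)
q(s, m) = 3 + 3*m
578*(14/(q(J, b(-5)) - 1)) = 578*(14/((3 + 3*(-⅙/(-5))) - 1)) = 578*(14/((3 + 3*(-⅙*(-⅕))) - 1)) = 578*(14/((3 + 3*(1/30)) - 1)) = 578*(14/((3 + ⅒) - 1)) = 578*(14/(31/10 - 1)) = 578*(14/(21/10)) = 578*(14*(10/21)) = 578*(20/3) = 11560/3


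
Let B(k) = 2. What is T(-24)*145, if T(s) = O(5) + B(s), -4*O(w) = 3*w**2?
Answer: -9715/4 ≈ -2428.8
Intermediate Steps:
O(w) = -3*w**2/4
T(s) = -67/4 (T(s) = -3/4*5**2 + 2 = -3/4*25 + 2 = -75/4 + 2 = -67/4)
T(-24)*145 = -67/4*145 = -9715/4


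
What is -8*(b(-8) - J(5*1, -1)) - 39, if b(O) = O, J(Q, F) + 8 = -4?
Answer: -71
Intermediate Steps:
J(Q, F) = -12 (J(Q, F) = -8 - 4 = -12)
-8*(b(-8) - J(5*1, -1)) - 39 = -8*(-8 - 1*(-12)) - 39 = -8*(-8 + 12) - 39 = -8*4 - 39 = -32 - 39 = -71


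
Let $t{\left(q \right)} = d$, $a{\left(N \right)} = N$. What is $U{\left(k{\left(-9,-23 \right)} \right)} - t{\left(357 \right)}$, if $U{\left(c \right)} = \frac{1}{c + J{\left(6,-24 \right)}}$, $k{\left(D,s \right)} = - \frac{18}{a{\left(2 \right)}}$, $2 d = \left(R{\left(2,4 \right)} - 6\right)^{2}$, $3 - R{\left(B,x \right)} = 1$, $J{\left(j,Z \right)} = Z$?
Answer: $- \frac{265}{33} \approx -8.0303$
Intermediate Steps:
$R{\left(B,x \right)} = 2$ ($R{\left(B,x \right)} = 3 - 1 = 2$)
$d = 8$ ($d = \frac{\left(2 - 6\right)^{2}}{2} = \frac{\left(-4\right)^{2}}{2} = \frac{1}{2} \cdot 16 = 8$)
$k{\left(D,s \right)} = -9$ ($k{\left(D,s \right)} = - \frac{18}{2} = \left(-18\right) \frac{1}{2} = -9$)
$U{\left(c \right)} = \frac{1}{-24 + c}$ ($U{\left(c \right)} = \frac{1}{c - 24} = \frac{1}{-24 + c}$)
$t{\left(q \right)} = 8$
$U{\left(k{\left(-9,-23 \right)} \right)} - t{\left(357 \right)} = \frac{1}{-24 - 9} - 8 = \frac{1}{-33} - 8 = - \frac{1}{33} - 8 = - \frac{265}{33}$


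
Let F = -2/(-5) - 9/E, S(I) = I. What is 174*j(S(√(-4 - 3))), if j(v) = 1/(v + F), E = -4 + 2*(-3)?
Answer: 22620/869 - 17400*I*√7/869 ≈ 26.03 - 52.976*I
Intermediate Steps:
E = -10 (E = -4 - 6 = -10)
F = 13/10 (F = -2/(-5) - 9/(-10) = -2*(-⅕) - 9*(-⅒) = ⅖ + 9/10 = 13/10 ≈ 1.3000)
j(v) = 1/(13/10 + v) (j(v) = 1/(v + 13/10) = 1/(13/10 + v))
174*j(S(√(-4 - 3))) = 174*(10/(13 + 10*√(-4 - 3))) = 174*(10/(13 + 10*√(-7))) = 174*(10/(13 + 10*(I*√7))) = 174*(10/(13 + 10*I*√7)) = 1740/(13 + 10*I*√7)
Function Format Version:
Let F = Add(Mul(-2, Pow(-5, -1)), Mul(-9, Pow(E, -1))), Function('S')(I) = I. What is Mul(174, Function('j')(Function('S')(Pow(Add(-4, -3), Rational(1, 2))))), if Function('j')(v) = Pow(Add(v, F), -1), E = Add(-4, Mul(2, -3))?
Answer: Add(Rational(22620, 869), Mul(Rational(-17400, 869), I, Pow(7, Rational(1, 2)))) ≈ Add(26.030, Mul(-52.976, I))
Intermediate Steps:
E = -10 (E = Add(-4, -6) = -10)
F = Rational(13, 10) (F = Add(Mul(-2, Pow(-5, -1)), Mul(-9, Pow(-10, -1))) = Add(Mul(-2, Rational(-1, 5)), Mul(-9, Rational(-1, 10))) = Add(Rational(2, 5), Rational(9, 10)) = Rational(13, 10) ≈ 1.3000)
Function('j')(v) = Pow(Add(Rational(13, 10), v), -1) (Function('j')(v) = Pow(Add(v, Rational(13, 10)), -1) = Pow(Add(Rational(13, 10), v), -1))
Mul(174, Function('j')(Function('S')(Pow(Add(-4, -3), Rational(1, 2))))) = Mul(174, Mul(10, Pow(Add(13, Mul(10, Pow(Add(-4, -3), Rational(1, 2)))), -1))) = Mul(174, Mul(10, Pow(Add(13, Mul(10, Pow(-7, Rational(1, 2)))), -1))) = Mul(174, Mul(10, Pow(Add(13, Mul(10, Mul(I, Pow(7, Rational(1, 2))))), -1))) = Mul(174, Mul(10, Pow(Add(13, Mul(10, I, Pow(7, Rational(1, 2)))), -1))) = Mul(1740, Pow(Add(13, Mul(10, I, Pow(7, Rational(1, 2)))), -1))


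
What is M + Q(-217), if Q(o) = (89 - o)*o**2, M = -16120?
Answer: 14393114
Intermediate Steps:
Q(o) = o**2*(89 - o)
M + Q(-217) = -16120 + (-217)**2*(89 - 1*(-217)) = -16120 + 47089*(89 + 217) = -16120 + 47089*306 = -16120 + 14409234 = 14393114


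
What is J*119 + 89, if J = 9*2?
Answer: 2231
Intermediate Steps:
J = 18
J*119 + 89 = 18*119 + 89 = 2142 + 89 = 2231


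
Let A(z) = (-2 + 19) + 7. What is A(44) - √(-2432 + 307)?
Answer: 24 - 5*I*√85 ≈ 24.0 - 46.098*I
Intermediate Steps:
A(z) = 24 (A(z) = 17 + 7 = 24)
A(44) - √(-2432 + 307) = 24 - √(-2432 + 307) = 24 - √(-2125) = 24 - 5*I*√85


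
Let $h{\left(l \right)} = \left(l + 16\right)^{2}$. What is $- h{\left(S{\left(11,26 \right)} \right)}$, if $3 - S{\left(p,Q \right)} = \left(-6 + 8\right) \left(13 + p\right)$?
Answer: $-841$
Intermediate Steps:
$S{\left(p,Q \right)} = -23 - 2 p$ ($S{\left(p,Q \right)} = 3 - \left(-6 + 8\right) \left(13 + p\right) = 3 - 2 \left(13 + p\right) = 3 - \left(26 + 2 p\right) = -23 - 2 p$)
$h{\left(l \right)} = \left(16 + l\right)^{2}$
$- h{\left(S{\left(11,26 \right)} \right)} = - \left(16 - 45\right)^{2} = - \left(-29\right)^{2} = \left(-1\right) 841 = -841$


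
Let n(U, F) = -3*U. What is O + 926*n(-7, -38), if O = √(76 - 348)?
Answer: 19446 + 4*I*√17 ≈ 19446.0 + 16.492*I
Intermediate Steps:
O = 4*I*√17 (O = √(-272) = 4*I*√17 ≈ 16.492*I)
O + 926*n(-7, -38) = 4*I*√17 + 926*(-3*(-7)) = 4*I*√17 + 926*21 = 4*I*√17 + 19446 = 19446 + 4*I*√17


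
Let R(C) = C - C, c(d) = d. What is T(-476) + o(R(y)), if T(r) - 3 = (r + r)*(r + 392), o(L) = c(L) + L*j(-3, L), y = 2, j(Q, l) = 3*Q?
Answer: 79971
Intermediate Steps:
R(C) = 0
o(L) = -8*L (o(L) = L + L*(3*(-3)) = L + L*(-9) = L - 9*L = -8*L)
T(r) = 3 + 2*r*(392 + r) (T(r) = 3 + (r + r)*(r + 392) = 3 + (2*r)*(392 + r) = 3 + 2*r*(392 + r))
T(-476) + o(R(y)) = (3 + 2*(-476)**2 + 784*(-476)) - 8*0 = (3 + 2*226576 - 373184) + 0 = (3 + 453152 - 373184) + 0 = 79971 + 0 = 79971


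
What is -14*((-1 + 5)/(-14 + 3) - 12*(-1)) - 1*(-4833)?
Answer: 51371/11 ≈ 4670.1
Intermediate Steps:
-14*((-1 + 5)/(-14 + 3) - 12*(-1)) - 1*(-4833) = -14*(4/(-11) + 12) + 4833 = -14*(4*(-1/11) + 12) + 4833 = -14*(-4/11 + 12) + 4833 = -14*128/11 + 4833 = -1792/11 + 4833 = 51371/11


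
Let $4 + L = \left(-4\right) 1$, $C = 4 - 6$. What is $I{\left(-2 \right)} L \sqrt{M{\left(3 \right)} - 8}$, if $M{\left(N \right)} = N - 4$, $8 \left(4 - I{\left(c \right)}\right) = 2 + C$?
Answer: $- 96 i \approx - 96.0 i$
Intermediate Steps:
$C = -2$ ($C = 4 - 6 = -2$)
$I{\left(c \right)} = 4$ ($I{\left(c \right)} = 4 - \frac{2 - 2}{8} = 4 - 0 = 4 + 0 = 4$)
$M{\left(N \right)} = -4 + N$ ($M{\left(N \right)} = N - 4 = -4 + N$)
$L = -8$ ($L = -4 - 4 = -8$)
$I{\left(-2 \right)} L \sqrt{M{\left(3 \right)} - 8} = 4 \left(-8\right) \sqrt{\left(-4 + 3\right) - 8} = - 32 \sqrt{-1 - 8} = - 32 \sqrt{-9} = - 32 \cdot 3 i = - 96 i$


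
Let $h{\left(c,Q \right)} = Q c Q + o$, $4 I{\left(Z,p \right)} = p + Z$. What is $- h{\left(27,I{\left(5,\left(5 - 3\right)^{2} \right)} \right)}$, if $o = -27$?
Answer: $- \frac{1755}{16} \approx -109.69$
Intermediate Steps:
$I{\left(Z,p \right)} = \frac{Z}{4} + \frac{p}{4}$ ($I{\left(Z,p \right)} = \frac{p + Z}{4} = \frac{Z + p}{4} = \frac{Z}{4} + \frac{p}{4}$)
$h{\left(c,Q \right)} = -27 + c Q^{2}$ ($h{\left(c,Q \right)} = Q c Q - 27 = c Q^{2} - 27 = -27 + c Q^{2}$)
$- h{\left(27,I{\left(5,\left(5 - 3\right)^{2} \right)} \right)} = - (-27 + 27 \left(\frac{1}{4} \cdot 5 + \frac{\left(5 - 3\right)^{2}}{4}\right)^{2}) = - (-27 + 27 \left(\frac{5}{4} + \frac{2^{2}}{4}\right)^{2}) = - (-27 + 27 \left(\frac{5}{4} + \frac{1}{4} \cdot 4\right)^{2}) = - (-27 + 27 \left(\frac{5}{4} + 1\right)^{2}) = - (-27 + 27 \left(\frac{9}{4}\right)^{2}) = - (-27 + 27 \cdot \frac{81}{16}) = - (-27 + \frac{2187}{16}) = \left(-1\right) \frac{1755}{16} = - \frac{1755}{16}$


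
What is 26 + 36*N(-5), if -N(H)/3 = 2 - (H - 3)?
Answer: -1054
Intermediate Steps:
N(H) = -15 + 3*H (N(H) = -3*(2 - (H - 3)) = -3*(2 - (-3 + H)) = -3*(2 + (3 - H)) = -3*(5 - H) = -15 + 3*H)
26 + 36*N(-5) = 26 + 36*(-15 + 3*(-5)) = 26 + 36*(-15 - 15) = 26 + 36*(-30) = 26 - 1080 = -1054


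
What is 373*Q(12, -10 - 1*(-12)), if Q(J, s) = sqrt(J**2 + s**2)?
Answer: 746*sqrt(37) ≈ 4537.7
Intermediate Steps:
373*Q(12, -10 - 1*(-12)) = 373*sqrt(12**2 + (-10 - 1*(-12))**2) = 373*sqrt(144 + (-10 + 12)**2) = 373*sqrt(144 + 2**2) = 373*sqrt(144 + 4) = 373*sqrt(148) = 373*(2*sqrt(37)) = 746*sqrt(37)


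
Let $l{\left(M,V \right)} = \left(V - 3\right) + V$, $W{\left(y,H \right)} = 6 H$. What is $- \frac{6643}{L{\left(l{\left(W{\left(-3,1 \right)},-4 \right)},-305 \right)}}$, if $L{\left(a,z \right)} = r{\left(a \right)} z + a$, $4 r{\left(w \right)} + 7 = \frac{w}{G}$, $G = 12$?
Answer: $- \frac{318864}{28447} \approx -11.209$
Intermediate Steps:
$r{\left(w \right)} = - \frac{7}{4} + \frac{w}{48}$ ($r{\left(w \right)} = - \frac{7}{4} + \frac{w \frac{1}{12}}{4} = - \frac{7}{4} + \frac{\frac{1}{12} w}{4} = - \frac{7}{4} + \frac{w}{48}$)
$l{\left(M,V \right)} = -3 + 2 V$ ($l{\left(M,V \right)} = \left(-3 + V\right) + V = -3 + 2 V$)
$L{\left(a,z \right)} = a + z \left(- \frac{7}{4} + \frac{a}{48}\right)$ ($L{\left(a,z \right)} = \left(- \frac{7}{4} + \frac{a}{48}\right) z + a = z \left(- \frac{7}{4} + \frac{a}{48}\right) + a = a + z \left(- \frac{7}{4} + \frac{a}{48}\right)$)
$- \frac{6643}{L{\left(l{\left(W{\left(-3,1 \right)},-4 \right)},-305 \right)}} = - \frac{6643}{\left(-3 + 2 \left(-4\right)\right) + \frac{1}{48} \left(-305\right) \left(-84 + \left(-3 + 2 \left(-4\right)\right)\right)} = - \frac{6643}{\left(-3 - 8\right) + \frac{1}{48} \left(-305\right) \left(-84 - 11\right)} = - \frac{6643}{-11 + \frac{1}{48} \left(-305\right) \left(-84 - 11\right)} = - \frac{6643}{-11 + \frac{1}{48} \left(-305\right) \left(-95\right)} = - \frac{6643}{-11 + \frac{28975}{48}} = - \frac{6643}{\frac{28447}{48}} = \left(-6643\right) \frac{48}{28447} = - \frac{318864}{28447}$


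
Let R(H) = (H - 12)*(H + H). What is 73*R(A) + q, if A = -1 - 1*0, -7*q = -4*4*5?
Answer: 13366/7 ≈ 1909.4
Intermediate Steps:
q = 80/7 (q = -(-4*4)*5/7 = -(-16)*5/7 = -⅐*(-80) = 80/7 ≈ 11.429)
A = -1 (A = -1 + 0 = -1)
R(H) = 2*H*(-12 + H) (R(H) = (-12 + H)*(2*H) = 2*H*(-12 + H))
73*R(A) + q = 73*(2*(-1)*(-12 - 1)) + 80/7 = 73*(2*(-1)*(-13)) + 80/7 = 73*26 + 80/7 = 1898 + 80/7 = 13366/7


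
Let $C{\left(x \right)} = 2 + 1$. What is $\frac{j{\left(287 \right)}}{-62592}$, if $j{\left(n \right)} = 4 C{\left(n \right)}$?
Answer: $- \frac{1}{5216} \approx -0.00019172$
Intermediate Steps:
$C{\left(x \right)} = 3$
$j{\left(n \right)} = 12$ ($j{\left(n \right)} = 4 \cdot 3 = 12$)
$\frac{j{\left(287 \right)}}{-62592} = \frac{12}{-62592} = 12 \left(- \frac{1}{62592}\right) = - \frac{1}{5216}$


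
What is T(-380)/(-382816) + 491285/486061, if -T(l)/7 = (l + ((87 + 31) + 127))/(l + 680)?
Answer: 537343507051/531634079360 ≈ 1.0107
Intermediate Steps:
T(l) = -7*(245 + l)/(680 + l) (T(l) = -7*(l + ((87 + 31) + 127))/(l + 680) = -7*(l + (118 + 127))/(680 + l) = -7*(l + 245)/(680 + l) = -7*(245 + l)/(680 + l))
T(-380)/(-382816) + 491285/486061 = (7*(-245 - 1*(-380))/(680 - 380))/(-382816) + 491285/486061 = (7*(-245 + 380)/300)*(-1/382816) + 491285*(1/486061) = (7*(1/300)*135)*(-1/382816) + 491285/486061 = (63/20)*(-1/382816) + 491285/486061 = -9/1093760 + 491285/486061 = 537343507051/531634079360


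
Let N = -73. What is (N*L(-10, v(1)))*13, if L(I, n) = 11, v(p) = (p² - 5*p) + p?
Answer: -10439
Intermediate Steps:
v(p) = p² - 4*p
(N*L(-10, v(1)))*13 = -73*11*13 = -803*13 = -10439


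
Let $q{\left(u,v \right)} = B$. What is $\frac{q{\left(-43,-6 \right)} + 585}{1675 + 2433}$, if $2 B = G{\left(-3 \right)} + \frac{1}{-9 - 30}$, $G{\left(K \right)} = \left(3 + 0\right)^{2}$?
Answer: $\frac{11495}{80106} \approx 0.1435$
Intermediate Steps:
$G{\left(K \right)} = 9$ ($G{\left(K \right)} = 3^{2} = 9$)
$B = \frac{175}{39}$ ($B = \frac{9 + \frac{1}{-9 - 30}}{2} = \frac{9 + \frac{1}{-39}}{2} = \frac{9 - \frac{1}{39}}{2} = \frac{1}{2} \cdot \frac{350}{39} = \frac{175}{39} \approx 4.4872$)
$q{\left(u,v \right)} = \frac{175}{39}$
$\frac{q{\left(-43,-6 \right)} + 585}{1675 + 2433} = \frac{\frac{175}{39} + 585}{1675 + 2433} = \frac{22990}{39 \cdot 4108} = \frac{22990}{39} \cdot \frac{1}{4108} = \frac{11495}{80106}$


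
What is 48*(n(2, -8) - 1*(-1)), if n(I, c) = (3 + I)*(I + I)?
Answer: 1008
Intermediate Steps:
n(I, c) = 2*I*(3 + I) (n(I, c) = (3 + I)*(2*I) = 2*I*(3 + I))
48*(n(2, -8) - 1*(-1)) = 48*(2*2*(3 + 2) - 1*(-1)) = 48*(2*2*5 + 1) = 48*(20 + 1) = 48*21 = 1008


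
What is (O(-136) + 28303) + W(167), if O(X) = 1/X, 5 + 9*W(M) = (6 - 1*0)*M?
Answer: 34778455/1224 ≈ 28414.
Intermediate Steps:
W(M) = -5/9 + 2*M/3 (W(M) = -5/9 + ((6 - 1*0)*M)/9 = -5/9 + ((6 + 0)*M)/9 = -5/9 + (6*M)/9 = -5/9 + 2*M/3)
(O(-136) + 28303) + W(167) = (1/(-136) + 28303) + (-5/9 + (⅔)*167) = (-1/136 + 28303) + (-5/9 + 334/3) = 3849207/136 + 997/9 = 34778455/1224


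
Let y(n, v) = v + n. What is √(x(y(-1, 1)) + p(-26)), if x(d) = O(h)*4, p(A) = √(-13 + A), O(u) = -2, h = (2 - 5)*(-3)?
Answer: √(-8 + I*√39) ≈ 1.0366 + 3.0124*I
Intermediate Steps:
h = 9 (h = -3*(-3) = 9)
y(n, v) = n + v
x(d) = -8 (x(d) = -2*4 = -8)
√(x(y(-1, 1)) + p(-26)) = √(-8 + √(-13 - 26)) = √(-8 + √(-39)) = √(-8 + I*√39)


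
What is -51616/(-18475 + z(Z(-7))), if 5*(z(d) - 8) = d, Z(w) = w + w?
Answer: 258080/92349 ≈ 2.7946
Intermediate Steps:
Z(w) = 2*w
z(d) = 8 + d/5
-51616/(-18475 + z(Z(-7))) = -51616/(-18475 + (8 + (2*(-7))/5)) = -51616/(-18475 + (8 + (⅕)*(-14))) = -51616/(-18475 + (8 - 14/5)) = -51616/(-18475 + 26/5) = -51616/(-92349/5) = -51616*(-5/92349) = 258080/92349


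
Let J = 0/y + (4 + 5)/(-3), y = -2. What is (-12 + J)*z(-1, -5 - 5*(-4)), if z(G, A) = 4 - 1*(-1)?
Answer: -75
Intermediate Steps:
z(G, A) = 5 (z(G, A) = 4 + 1 = 5)
J = -3 (J = 0/(-2) + (4 + 5)/(-3) = 0*(-½) + 9*(-⅓) = 0 - 3 = -3)
(-12 + J)*z(-1, -5 - 5*(-4)) = (-12 - 3)*5 = -15*5 = -75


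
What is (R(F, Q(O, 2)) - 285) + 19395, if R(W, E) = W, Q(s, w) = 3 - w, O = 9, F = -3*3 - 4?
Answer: 19097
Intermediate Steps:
F = -13 (F = -9 - 4 = -13)
(R(F, Q(O, 2)) - 285) + 19395 = (-13 - 285) + 19395 = -298 + 19395 = 19097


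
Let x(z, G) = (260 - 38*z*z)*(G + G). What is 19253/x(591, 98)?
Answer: -19253/2601393928 ≈ -7.4010e-6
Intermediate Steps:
x(z, G) = 2*G*(260 - 38*z²) (x(z, G) = (260 - 38*z²)*(2*G) = 2*G*(260 - 38*z²))
19253/x(591, 98) = 19253/((4*98*(130 - 19*591²))) = 19253/((4*98*(130 - 19*349281))) = 19253/((4*98*(130 - 6636339))) = 19253/((4*98*(-6636209))) = 19253/(-2601393928) = 19253*(-1/2601393928) = -19253/2601393928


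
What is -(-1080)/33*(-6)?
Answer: -2160/11 ≈ -196.36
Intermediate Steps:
-(-1080)/33*(-6) = -45*(-8/11)*(-6) = (360/11)*(-6) = -2160/11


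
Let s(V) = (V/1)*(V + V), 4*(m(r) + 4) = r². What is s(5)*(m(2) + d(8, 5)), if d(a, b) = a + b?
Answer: 500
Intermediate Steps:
m(r) = -4 + r²/4
s(V) = 2*V² (s(V) = (V*1)*(2*V) = V*(2*V) = 2*V²)
s(5)*(m(2) + d(8, 5)) = (2*5²)*((-4 + (¼)*2²) + (8 + 5)) = (2*25)*((-4 + (¼)*4) + 13) = 50*((-4 + 1) + 13) = 50*(-3 + 13) = 50*10 = 500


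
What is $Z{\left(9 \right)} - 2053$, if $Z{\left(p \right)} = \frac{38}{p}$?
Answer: $- \frac{18439}{9} \approx -2048.8$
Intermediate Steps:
$Z{\left(9 \right)} - 2053 = \frac{38}{9} - 2053 = - \frac{18439}{9}$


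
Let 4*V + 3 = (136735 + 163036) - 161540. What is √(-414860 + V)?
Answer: 11*I*√3143 ≈ 616.69*I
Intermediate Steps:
V = 34557 (V = -¾ + ((136735 + 163036) - 161540)/4 = -¾ + (299771 - 161540)/4 = -¾ + (¼)*138231 = -¾ + 138231/4 = 34557)
√(-414860 + V) = √(-414860 + 34557) = √(-380303) = 11*I*√3143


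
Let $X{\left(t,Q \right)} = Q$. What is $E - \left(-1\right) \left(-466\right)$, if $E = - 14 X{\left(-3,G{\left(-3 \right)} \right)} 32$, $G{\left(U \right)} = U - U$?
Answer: $-466$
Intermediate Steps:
$G{\left(U \right)} = 0$
$E = 0$ ($E = \left(-14\right) 0 \cdot 32 = 0 \cdot 32 = 0$)
$E - \left(-1\right) \left(-466\right) = 0 - \left(-1\right) \left(-466\right) = 0 - 466 = -466$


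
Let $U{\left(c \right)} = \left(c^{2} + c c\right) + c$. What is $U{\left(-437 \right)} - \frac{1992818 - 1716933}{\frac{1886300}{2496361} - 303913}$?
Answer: $\frac{289435835626008278}{758674674293} \approx 3.815 \cdot 10^{5}$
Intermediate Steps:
$U{\left(c \right)} = c + 2 c^{2}$ ($U{\left(c \right)} = \left(c^{2} + c^{2}\right) + c = 2 c^{2} + c = c + 2 c^{2}$)
$U{\left(-437 \right)} - \frac{1992818 - 1716933}{\frac{1886300}{2496361} - 303913} = - 437 \left(1 + 2 \left(-437\right)\right) - \frac{1992818 - 1716933}{\frac{1886300}{2496361} - 303913} = - 437 \left(1 - 874\right) - \frac{275885}{1886300 \cdot \frac{1}{2496361} - 303913} = \left(-437\right) \left(-873\right) - \frac{275885}{\frac{1886300}{2496361} - 303913} = 381501 - \frac{275885}{- \frac{758674674293}{2496361}} = 381501 - 275885 \left(- \frac{2496361}{758674674293}\right) = 381501 - - \frac{688708554485}{758674674293} = 381501 + \frac{688708554485}{758674674293} = \frac{289435835626008278}{758674674293}$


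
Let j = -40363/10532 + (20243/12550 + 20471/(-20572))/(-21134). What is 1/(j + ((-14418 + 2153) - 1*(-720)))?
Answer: -7183280209904600/82958499547753055559 ≈ -8.6589e-5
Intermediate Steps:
j = -27529524404448559/7183280209904600 (j = -40363*1/10532 + (20243*(1/12550) + 20471*(-1/20572))*(-1/21134) = -40363/10532 + (20243/12550 - 20471/20572)*(-1/21134) = -40363/10532 + (79763973/129089300)*(-1/21134) = -40363/10532 - 79763973/2728173266200 = -27529524404448559/7183280209904600 ≈ -3.8324)
1/(j + ((-14418 + 2153) - 1*(-720))) = 1/(-27529524404448559/7183280209904600 + ((-14418 + 2153) - 1*(-720))) = 1/(-27529524404448559/7183280209904600 + (-12265 + 720)) = 1/(-27529524404448559/7183280209904600 - 11545) = 1/(-82958499547753055559/7183280209904600) = -7183280209904600/82958499547753055559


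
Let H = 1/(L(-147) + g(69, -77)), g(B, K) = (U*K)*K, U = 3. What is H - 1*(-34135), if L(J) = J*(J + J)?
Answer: 2082405676/61005 ≈ 34135.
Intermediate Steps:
g(B, K) = 3*K² (g(B, K) = (3*K)*K = 3*K²)
L(J) = 2*J² (L(J) = J*(2*J) = 2*J²)
H = 1/61005 (H = 1/(2*(-147)² + 3*(-77)²) = 1/(2*21609 + 3*5929) = 1/(43218 + 17787) = 1/61005 ≈ 1.6392e-5)
H - 1*(-34135) = 1/61005 - 1*(-34135) = 1/61005 + 34135 = 2082405676/61005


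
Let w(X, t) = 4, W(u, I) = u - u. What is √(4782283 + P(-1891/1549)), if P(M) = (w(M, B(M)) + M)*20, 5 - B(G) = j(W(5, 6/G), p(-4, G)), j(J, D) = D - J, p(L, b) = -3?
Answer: √11474747981383/1549 ≈ 2186.9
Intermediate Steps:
W(u, I) = 0
B(G) = 8 (B(G) = 5 - (-3 - 1*0) = 5 - (-3 + 0) = 5 - 1*(-3) = 5 + 3 = 8)
P(M) = 80 + 20*M (P(M) = (4 + M)*20 = 80 + 20*M)
√(4782283 + P(-1891/1549)) = √(4782283 + (80 + 20*(-1891/1549))) = √(4782283 + (80 - 37820/1549)) = √(4782283 + 86100/1549) = √(7407842467/1549) = √11474747981383/1549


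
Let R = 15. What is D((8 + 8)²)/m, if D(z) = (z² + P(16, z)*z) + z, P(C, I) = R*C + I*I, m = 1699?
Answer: 16904448/1699 ≈ 9949.6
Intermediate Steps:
P(C, I) = I² + 15*C (P(C, I) = 15*C + I*I = 15*C + I² = I² + 15*C)
D(z) = z + z² + z*(240 + z²) (D(z) = (z² + (z² + 15*16)*z) + z = (z² + (z² + 240)*z) + z = (z² + (240 + z²)*z) + z = (z² + z*(240 + z²)) + z = z + z² + z*(240 + z²))
D((8 + 8)²)/m = ((8 + 8)²*(241 + (8 + 8)² + ((8 + 8)²)²))/1699 = (16²*(241 + 16² + (16²)²))*(1/1699) = (256*(241 + 256 + 256²))*(1/1699) = (256*(241 + 256 + 65536))*(1/1699) = (256*66033)*(1/1699) = 16904448*(1/1699) = 16904448/1699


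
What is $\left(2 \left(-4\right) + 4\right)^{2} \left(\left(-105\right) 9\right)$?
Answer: $-15120$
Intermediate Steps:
$\left(2 \left(-4\right) + 4\right)^{2} \left(\left(-105\right) 9\right) = \left(-8 + 4\right)^{2} \left(-945\right) = \left(-4\right)^{2} \left(-945\right) = 16 \left(-945\right) = -15120$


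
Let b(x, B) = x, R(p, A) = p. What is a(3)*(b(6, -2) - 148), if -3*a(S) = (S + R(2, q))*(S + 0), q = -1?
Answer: 710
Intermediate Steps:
a(S) = -S*(2 + S)/3 (a(S) = -(S + 2)*(S + 0)/3 = -(2 + S)*S/3 = -S*(2 + S)/3)
a(3)*(b(6, -2) - 148) = (-⅓*3*(2 + 3))*(6 - 148) = -⅓*3*5*(-142) = -5*(-142) = 710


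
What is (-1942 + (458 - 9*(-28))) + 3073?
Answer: 1841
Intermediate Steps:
(-1942 + (458 - 9*(-28))) + 3073 = (-1942 + (458 - 1*(-252))) + 3073 = (-1942 + (458 + 252)) + 3073 = (-1942 + 710) + 3073 = -1232 + 3073 = 1841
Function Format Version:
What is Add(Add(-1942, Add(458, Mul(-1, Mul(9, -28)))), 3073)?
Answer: 1841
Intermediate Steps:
Add(Add(-1942, Add(458, Mul(-1, Mul(9, -28)))), 3073) = Add(Add(-1942, Add(458, Mul(-1, -252))), 3073) = Add(Add(-1942, Add(458, 252)), 3073) = Add(Add(-1942, 710), 3073) = Add(-1232, 3073) = 1841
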